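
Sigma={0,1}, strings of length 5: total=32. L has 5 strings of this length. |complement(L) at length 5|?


Alphabet: {0,1}
String length: 5
Total strings of length 5 = 2^5 = 32
Strings in L = 5
Complement = total - |L|
= 32 - 5
= 27

27


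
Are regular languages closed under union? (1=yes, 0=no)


Regular languages are closed under:
- Union (DFA product construction)
- Intersection (DFA product construction)
- Complement (swap accept/reject states)
- Concatenation (NFA construction)
- Kleene star (NFA construction)
union is in this list
Therefore: closed

1


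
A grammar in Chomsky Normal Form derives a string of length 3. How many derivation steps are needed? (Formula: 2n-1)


Chomsky Normal Form derivation:
String length n = 3
Each step either:
  - Splits a nonterminal into two (n-1 such steps)
  - Converts a nonterminal to terminal (n such steps)
Total = (n-1) + n = 2n - 1
= 2(3) - 1
= 6 - 1
= 5

5


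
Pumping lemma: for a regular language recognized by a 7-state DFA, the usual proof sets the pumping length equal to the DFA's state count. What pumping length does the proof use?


Pumping lemma for regular languages (standard proof):
Take p = |Q|, the number of DFA states.
Any string of length >= |Q| passes through |Q|+1 states while reading its first |Q| symbols,
so by pigeonhole some state repeats, giving the loop that can be pumped.
Here |Q| = 7
Therefore the proof uses p = 7

7


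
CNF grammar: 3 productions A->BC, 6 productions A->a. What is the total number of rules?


CNF allows two rule forms:
  A -> BC (binary): 3 rules
  A -> a (terminal): 6 rules
Total = 3 + 6 = 9

9


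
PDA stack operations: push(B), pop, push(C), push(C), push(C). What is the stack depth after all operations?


Tracing stack operations:
  push(B) -> stack = [B], depth=1
  pop -> removed B, stack = [], depth=0
  push(C) -> stack = [C], depth=1
  push(C) -> stack = [C,C], depth=2
  push(C) -> stack = [C,C,C], depth=3
Final depth = 3

3


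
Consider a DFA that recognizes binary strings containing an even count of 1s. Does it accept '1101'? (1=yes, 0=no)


DFA has 2 states: q_even (start, accept=yes) and q_odd
Processing string '1101' character by character:
  Position 0: read '1', 1-count=1 -> q_odd
  Position 1: read '1', 1-count=2 -> q_even
  Position 2: read '0', 1-count=2 -> q_even (no change)
  Position 3: read '1', 1-count=3 -> q_odd
Final state: q_odd, total 1s = 3 (odd); the DFA requires an even count -> reject

0


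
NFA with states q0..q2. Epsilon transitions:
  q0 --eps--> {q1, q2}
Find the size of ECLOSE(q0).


Starting from q0
Initialize closure = {q0}
Follow epsilon from q0 -> add q1
Follow epsilon from q0 -> add q2
Final closure: {q0, q1, q2}
Size = 3

3


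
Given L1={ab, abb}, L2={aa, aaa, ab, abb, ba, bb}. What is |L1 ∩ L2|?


L1 = {ab, abb}
L2 = {aa, aaa, ab, abb, ba, bb}
Checking each string in L1 against L2:
  'ab': in L2? Yes
  'abb': in L2? Yes
Intersection = {ab, abb}
|L1 ∩ L2| = 2

2


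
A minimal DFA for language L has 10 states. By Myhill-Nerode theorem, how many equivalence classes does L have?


Myhill-Nerode theorem:
Number of equivalence classes = number of states in minimal DFA
Minimal DFA states = 10
Therefore equivalence classes = 10

10


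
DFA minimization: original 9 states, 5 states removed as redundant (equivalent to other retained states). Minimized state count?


Original DFA: 9 states
Redundant states removed: 5
Minimized states = original - removed
= 9 - 5
= 4

4


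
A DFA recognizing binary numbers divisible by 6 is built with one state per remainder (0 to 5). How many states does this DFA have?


Divisibility by 6 is tracked via the remainder mod 6: 0, 1, ..., 5
The construction assigns one state to each remainder
Number of remainders = 6

6


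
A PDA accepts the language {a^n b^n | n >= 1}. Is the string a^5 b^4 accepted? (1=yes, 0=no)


Language requires equal numbers of a's and b's
PDA pushes for each 'a', pops for each 'b'
Number of a's = 5
Number of b's = 4
5 != 4 -> Reject

0


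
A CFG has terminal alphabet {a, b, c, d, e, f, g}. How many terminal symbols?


Terminal symbols: a, b, c, d, e, f, g
Counting each: a (#1), b (#2), c (#3), d (#4), e (#5), f (#6), g (#7)
Total = 7

7


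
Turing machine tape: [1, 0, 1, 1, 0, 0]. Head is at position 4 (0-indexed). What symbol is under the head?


Tape: [1, 0, 1, 1, 0, 0]
Positions: 0 1 2 3 4 5
Values:    1 0 1 1 0 0
Head at position 4
tape[4] = 0

0


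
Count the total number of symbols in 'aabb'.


String: 'aabb'
Counting characters:
  'a' appears 2 time(s)
  'b' appears 2 time(s)
Total length = 2 + 2 = 4

4


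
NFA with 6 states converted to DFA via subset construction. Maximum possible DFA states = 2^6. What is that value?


NFA has 6 states
Subset construction: each DFA state = subset of NFA states
Maximum subsets = 2^6
2^6 = 64

64


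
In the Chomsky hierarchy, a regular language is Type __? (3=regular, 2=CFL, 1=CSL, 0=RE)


Chomsky hierarchy levels:
  Type 3: Regular (DFA/NFA/regex)
  Type 2: Context-free (PDA)
  Type 1: Context-sensitive
  Type 0: Recursively enumerable (TM)
'regular' corresponds to Type 3

3


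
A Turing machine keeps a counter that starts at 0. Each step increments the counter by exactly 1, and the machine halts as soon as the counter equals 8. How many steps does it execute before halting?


Counter starts at 0. Counting sequence:
  Step 1: counter = 1
  Step 2: counter = 2
  Step 3: counter = 3
  Step 4: counter = 4
  Step 5: counter = 5
  Step 6: counter = 6
  Step 7: counter = 7
  Step 8: counter = 8
Counter reached 8 -> halt
Total steps = 8

8


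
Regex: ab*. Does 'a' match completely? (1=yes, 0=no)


Pattern: ab*
String: 'a'
Pattern requires: exactly one 'a' followed by zero or more 'b's
First char is 'a' -> OK
Rest '': all b's? Yes
Result: 1

1


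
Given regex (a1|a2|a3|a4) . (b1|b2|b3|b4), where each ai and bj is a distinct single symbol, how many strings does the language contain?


First group: 4 alternatives
Second group: 4 alternatives
Concatenation: each choice from group 1 pairs with each from group 2
Total = 4 x 4 = 16

16


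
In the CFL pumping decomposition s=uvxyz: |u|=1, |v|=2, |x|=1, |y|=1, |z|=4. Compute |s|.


|s| = |u| + |v| + |x| + |y| + |z|
= 1 + 2 + 1 + 1 + 4
= 3 + 1 + 5
= 4 + 5
= 9

9


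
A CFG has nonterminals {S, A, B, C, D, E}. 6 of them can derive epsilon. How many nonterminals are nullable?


Nonterminals: {S, A, B, C, D, E}
A nonterminal is nullable if it can derive epsilon
Counting nullable nonterminals: 6
Total nullable = 6

6


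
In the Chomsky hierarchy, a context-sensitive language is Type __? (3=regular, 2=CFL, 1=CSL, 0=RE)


Chomsky hierarchy levels:
  Type 3: Regular (DFA/NFA/regex)
  Type 2: Context-free (PDA)
  Type 1: Context-sensitive
  Type 0: Recursively enumerable (TM)
'context-sensitive' corresponds to Type 1

1


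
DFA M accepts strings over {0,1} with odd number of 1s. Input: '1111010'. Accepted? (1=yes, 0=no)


DFA has 2 states: q_even (start, accept=no) and q_odd
Processing string '1111010' character by character:
  Position 0: read '1', 1-count=1 -> q_odd
  Position 1: read '1', 1-count=2 -> q_even
  Position 2: read '1', 1-count=3 -> q_odd
  Position 3: read '1', 1-count=4 -> q_even
  Position 4: read '0', 1-count=4 -> q_even (no change)
  Position 5: read '1', 1-count=5 -> q_odd
  Position 6: read '0', 1-count=5 -> q_odd (no change)
Final state: q_odd, total 1s = 5 (odd); the DFA requires an odd count -> accept

1


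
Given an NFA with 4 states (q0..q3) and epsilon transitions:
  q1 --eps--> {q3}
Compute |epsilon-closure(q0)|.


Starting from q0
Initialize closure = {q0}
q0 has no outgoing epsilon transitions -> nothing to add
Final closure: {q0}
Size = 1

1


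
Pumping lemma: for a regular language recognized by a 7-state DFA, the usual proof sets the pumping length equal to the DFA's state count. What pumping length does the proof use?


Pumping lemma for regular languages (standard proof):
Take p = |Q|, the number of DFA states.
Any string of length >= |Q| passes through |Q|+1 states while reading its first |Q| symbols,
so by pigeonhole some state repeats, giving the loop that can be pumped.
Here |Q| = 7
Therefore the proof uses p = 7

7


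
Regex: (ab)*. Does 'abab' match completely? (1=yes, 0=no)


Pattern: (ab)*
String: 'abab'
Pattern requires: zero or more repetitions of 'ab'
Pairs: ['ab', 'ab']
All pairs are 'ab'? Yes
Result: 1

1


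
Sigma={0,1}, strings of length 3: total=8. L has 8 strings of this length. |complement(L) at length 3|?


Alphabet: {0,1}
String length: 3
Total strings of length 3 = 2^3 = 8
Strings in L = 8
Complement = total - |L|
= 8 - 8
= 0

0


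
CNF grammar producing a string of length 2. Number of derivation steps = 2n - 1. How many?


Chomsky Normal Form derivation:
String length n = 2
Each step either:
  - Splits a nonterminal into two (n-1 such steps)
  - Converts a nonterminal to terminal (n such steps)
Total = (n-1) + n = 2n - 1
= 2(2) - 1
= 4 - 1
= 3

3


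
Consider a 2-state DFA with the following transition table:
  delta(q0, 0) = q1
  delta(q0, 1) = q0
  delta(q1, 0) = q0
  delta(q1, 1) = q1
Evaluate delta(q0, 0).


Looking up transition function:
delta(q0, 0) in the table
Row: q0, Column: 0
Result: q1

q1


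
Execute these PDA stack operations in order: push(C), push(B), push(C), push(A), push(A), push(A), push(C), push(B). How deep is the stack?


Tracing stack operations:
  push(C) -> stack = [C], depth=1
  push(B) -> stack = [C,B], depth=2
  push(C) -> stack = [C,B,C], depth=3
  push(A) -> stack = [C,B,C,A], depth=4
  push(A) -> stack = [C,B,C,A,A], depth=5
  push(A) -> stack = [C,B,C,A,A,A], depth=6
  push(C) -> stack = [C,B,C,A,A,A,C], depth=7
  push(B) -> stack = [C,B,C,A,A,A,C,B], depth=8
Final depth = 8

8


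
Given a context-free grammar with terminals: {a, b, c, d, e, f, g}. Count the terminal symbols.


Terminal symbols: a, b, c, d, e, f, g
Counting each: a (#1), b (#2), c (#3), d (#4), e (#5), f (#6), g (#7)
Total = 7

7


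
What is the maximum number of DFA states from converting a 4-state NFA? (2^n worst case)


NFA has 4 states
Subset construction: each DFA state = subset of NFA states
Maximum subsets = 2^4
2^4 = 16

16


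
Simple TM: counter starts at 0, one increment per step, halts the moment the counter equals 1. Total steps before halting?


Counter starts at 0. Counting sequence:
  Step 1: counter = 1
Counter reached 1 -> halt
Total steps = 1

1


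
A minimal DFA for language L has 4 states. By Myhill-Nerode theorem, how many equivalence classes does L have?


Myhill-Nerode theorem:
Number of equivalence classes = number of states in minimal DFA
Minimal DFA states = 4
Therefore equivalence classes = 4

4


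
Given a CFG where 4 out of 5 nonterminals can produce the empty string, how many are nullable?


Nonterminals: {S, A, B, C, D}
A nonterminal is nullable if it can derive epsilon
Counting nullable nonterminals: 4
Total nullable = 4

4


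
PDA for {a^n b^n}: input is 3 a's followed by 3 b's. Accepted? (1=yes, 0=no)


Language requires equal numbers of a's and b's
PDA pushes for each 'a', pops for each 'b'
Number of a's = 3
Number of b's = 3
3 == 3 -> Accept

1


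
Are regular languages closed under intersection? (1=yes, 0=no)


Regular languages are closed under:
- Union (DFA product construction)
- Intersection (DFA product construction)
- Complement (swap accept/reject states)
- Concatenation (NFA construction)
- Kleene star (NFA construction)
intersection is in this list
Therefore: closed

1


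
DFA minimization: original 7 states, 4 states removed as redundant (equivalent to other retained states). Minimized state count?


Original DFA: 7 states
Redundant states removed: 4
Minimized states = original - removed
= 7 - 4
= 3

3


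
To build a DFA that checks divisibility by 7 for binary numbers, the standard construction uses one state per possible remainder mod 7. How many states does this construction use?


Divisibility by 7 is tracked via the remainder mod 7: 0, 1, ..., 6
The construction assigns one state to each remainder
Number of remainders = 7

7


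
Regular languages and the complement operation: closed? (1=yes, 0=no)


Regular languages are closed under all standard operations:
- Union: Yes (product construction)
- Intersection: Yes (product construction)
- Complement: Yes (swap accept/reject)
- Concatenation: Yes (NFA construction)
Operation: complement -> Closed

1


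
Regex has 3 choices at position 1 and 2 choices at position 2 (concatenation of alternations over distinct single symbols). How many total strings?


First group: 3 alternatives
Second group: 2 alternatives
Concatenation: each choice from group 1 pairs with each from group 2
Total = 3 x 2 = 6

6


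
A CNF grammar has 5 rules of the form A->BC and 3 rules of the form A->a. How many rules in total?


CNF allows two rule forms:
  A -> BC (binary): 5 rules
  A -> a (terminal): 3 rules
Total = 5 + 3 = 8

8


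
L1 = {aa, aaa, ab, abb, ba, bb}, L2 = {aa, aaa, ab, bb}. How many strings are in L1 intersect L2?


L1 = {aa, aaa, ab, abb, ba, bb}
L2 = {aa, aaa, ab, bb}
Checking each string in L1 against L2:
  'aa': in L2? Yes
  'aaa': in L2? Yes
  'ab': in L2? Yes
  'abb': in L2? No
  'ba': in L2? No
  'bb': in L2? Yes
Intersection = {aa, aaa, ab, bb}
|L1 ∩ L2| = 4

4


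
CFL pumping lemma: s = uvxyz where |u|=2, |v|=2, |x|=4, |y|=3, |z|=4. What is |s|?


|s| = |u| + |v| + |x| + |y| + |z|
= 2 + 2 + 4 + 3 + 4
= 4 + 4 + 7
= 8 + 7
= 15

15


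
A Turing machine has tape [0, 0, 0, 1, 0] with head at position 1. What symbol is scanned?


Tape: [0, 0, 0, 1, 0]
Positions: 0 1 2 3 4
Values:    0 0 0 1 0
Head at position 1
tape[1] = 0

0


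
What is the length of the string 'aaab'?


String: 'aaab'
Counting characters:
  'a' appears 3 time(s)
  'b' appears 1 time(s)
Total length = 3 + 1 = 4

4


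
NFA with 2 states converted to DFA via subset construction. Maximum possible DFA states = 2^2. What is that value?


NFA has 2 states
Subset construction: each DFA state = subset of NFA states
Maximum subsets = 2^2
2^2 = 4

4


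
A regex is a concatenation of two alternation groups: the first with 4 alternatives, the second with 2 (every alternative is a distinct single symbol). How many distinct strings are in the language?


First group: 4 alternatives
Second group: 2 alternatives
Concatenation: each choice from group 1 pairs with each from group 2
Total = 4 x 2 = 8

8


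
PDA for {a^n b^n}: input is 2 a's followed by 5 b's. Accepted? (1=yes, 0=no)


Language requires equal numbers of a's and b's
PDA pushes for each 'a', pops for each 'b'
Number of a's = 2
Number of b's = 5
2 != 5 -> Reject

0


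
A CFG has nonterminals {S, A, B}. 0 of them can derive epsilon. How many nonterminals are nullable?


Nonterminals: {S, A, B}
A nonterminal is nullable if it can derive epsilon
Counting nullable nonterminals: 0
Total nullable = 0

0


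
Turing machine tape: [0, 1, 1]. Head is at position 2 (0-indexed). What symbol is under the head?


Tape: [0, 1, 1]
Positions: 0 1 2
Values:    0 1 1
Head at position 2
tape[2] = 1

1


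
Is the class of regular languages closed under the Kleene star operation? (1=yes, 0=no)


Regular languages are closed under:
- Union (DFA product construction)
- Intersection (DFA product construction)
- Complement (swap accept/reject states)
- Concatenation (NFA construction)
- Kleene star (NFA construction)
Kleene star is in this list
Therefore: closed

1


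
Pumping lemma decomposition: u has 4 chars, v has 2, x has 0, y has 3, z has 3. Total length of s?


|s| = |u| + |v| + |x| + |y| + |z|
= 4 + 2 + 0 + 3 + 3
= 6 + 0 + 6
= 6 + 6
= 12

12


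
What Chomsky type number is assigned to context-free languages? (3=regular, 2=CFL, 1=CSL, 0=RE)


Chomsky hierarchy levels:
  Type 3: Regular (DFA/NFA/regex)
  Type 2: Context-free (PDA)
  Type 1: Context-sensitive
  Type 0: Recursively enumerable (TM)
'context-free' corresponds to Type 2

2


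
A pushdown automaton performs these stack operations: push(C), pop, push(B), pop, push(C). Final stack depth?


Tracing stack operations:
  push(C) -> stack = [C], depth=1
  pop -> removed C, stack = [], depth=0
  push(B) -> stack = [B], depth=1
  pop -> removed B, stack = [], depth=0
  push(C) -> stack = [C], depth=1
Final depth = 1

1


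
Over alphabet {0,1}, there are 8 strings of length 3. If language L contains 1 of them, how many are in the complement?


Alphabet: {0,1}
String length: 3
Total strings of length 3 = 2^3 = 8
Strings in L = 1
Complement = total - |L|
= 8 - 1
= 7

7


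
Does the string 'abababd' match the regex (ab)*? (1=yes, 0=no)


Pattern: (ab)*
String: 'abababd'
Pattern requires: zero or more repetitions of 'ab'
Length 7 is odd -> cannot be (ab)* -> no match
Result: 0

0


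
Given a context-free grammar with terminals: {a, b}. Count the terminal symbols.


Terminal symbols: a, b
Counting each: a (#1), b (#2)
Total = 2

2


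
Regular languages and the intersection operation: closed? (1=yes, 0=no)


Regular languages are closed under all standard operations:
- Union: Yes (product construction)
- Intersection: Yes (product construction)
- Complement: Yes (swap accept/reject)
- Concatenation: Yes (NFA construction)
Operation: intersection -> Closed

1


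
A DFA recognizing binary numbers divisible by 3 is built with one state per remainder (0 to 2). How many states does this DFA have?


Divisibility by 3 is tracked via the remainder mod 3: 0, 1, ..., 2
The construction assigns one state to each remainder
Number of remainders = 3

3


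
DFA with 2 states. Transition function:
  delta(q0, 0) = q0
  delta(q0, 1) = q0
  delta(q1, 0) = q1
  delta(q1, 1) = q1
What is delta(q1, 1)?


Looking up transition function:
delta(q1, 1) in the table
Row: q1, Column: 1
Result: q1

q1


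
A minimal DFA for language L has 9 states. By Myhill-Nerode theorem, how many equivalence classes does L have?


Myhill-Nerode theorem:
Number of equivalence classes = number of states in minimal DFA
Minimal DFA states = 9
Therefore equivalence classes = 9

9


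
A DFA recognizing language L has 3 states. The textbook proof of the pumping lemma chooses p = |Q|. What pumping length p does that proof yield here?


Pumping lemma for regular languages (standard proof):
Take p = |Q|, the number of DFA states.
Any string of length >= |Q| passes through |Q|+1 states while reading its first |Q| symbols,
so by pigeonhole some state repeats, giving the loop that can be pumped.
Here |Q| = 3
Therefore the proof uses p = 3

3


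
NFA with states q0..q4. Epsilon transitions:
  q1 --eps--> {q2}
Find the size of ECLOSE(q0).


Starting from q0
Initialize closure = {q0}
q0 has no outgoing epsilon transitions -> nothing to add
Final closure: {q0}
Size = 1

1


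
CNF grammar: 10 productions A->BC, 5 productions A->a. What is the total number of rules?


CNF allows two rule forms:
  A -> BC (binary): 10 rules
  A -> a (terminal): 5 rules
Total = 10 + 5 = 15

15


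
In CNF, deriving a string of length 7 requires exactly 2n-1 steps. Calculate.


Chomsky Normal Form derivation:
String length n = 7
Each step either:
  - Splits a nonterminal into two (n-1 such steps)
  - Converts a nonterminal to terminal (n such steps)
Total = (n-1) + n = 2n - 1
= 2(7) - 1
= 14 - 1
= 13

13


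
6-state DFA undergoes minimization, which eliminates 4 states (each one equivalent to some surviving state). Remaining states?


Original DFA: 6 states
Redundant states removed: 4
Minimized states = original - removed
= 6 - 4
= 2

2


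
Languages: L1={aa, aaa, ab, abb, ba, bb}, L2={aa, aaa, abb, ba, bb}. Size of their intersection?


L1 = {aa, aaa, ab, abb, ba, bb}
L2 = {aa, aaa, abb, ba, bb}
Checking each string in L1 against L2:
  'aa': in L2? Yes
  'aaa': in L2? Yes
  'ab': in L2? No
  'abb': in L2? Yes
  'ba': in L2? Yes
  'bb': in L2? Yes
Intersection = {aa, aaa, abb, ba, bb}
|L1 ∩ L2| = 5

5


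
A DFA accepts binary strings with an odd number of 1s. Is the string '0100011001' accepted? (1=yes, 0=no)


DFA has 2 states: q_even (start, accept=no) and q_odd
Processing string '0100011001' character by character:
  Position 0: read '0', 1-count=0 -> q_even (no change)
  Position 1: read '1', 1-count=1 -> q_odd
  Position 2: read '0', 1-count=1 -> q_odd (no change)
  Position 3: read '0', 1-count=1 -> q_odd (no change)
  Position 4: read '0', 1-count=1 -> q_odd (no change)
  Position 5: read '1', 1-count=2 -> q_even
  Position 6: read '1', 1-count=3 -> q_odd
  Position 7: read '0', 1-count=3 -> q_odd (no change)
  Position 8: read '0', 1-count=3 -> q_odd (no change)
  Position 9: read '1', 1-count=4 -> q_even
Final state: q_even, total 1s = 4 (even); the DFA requires an odd count -> reject

0


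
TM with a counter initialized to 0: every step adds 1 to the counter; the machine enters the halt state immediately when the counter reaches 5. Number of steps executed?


Counter starts at 0. Counting sequence:
  Step 1: counter = 1
  Step 2: counter = 2
  Step 3: counter = 3
  Step 4: counter = 4
  Step 5: counter = 5
Counter reached 5 -> halt
Total steps = 5

5


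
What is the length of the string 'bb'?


String: 'bb'
Counting characters:
  'b' appears 2 time(s)
Total length = 0 + 2 = 2

2


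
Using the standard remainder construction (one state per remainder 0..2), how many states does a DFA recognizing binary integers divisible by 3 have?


Divisibility by 3 is tracked via the remainder mod 3: 0, 1, ..., 2
The construction assigns one state to each remainder
Number of remainders = 3

3


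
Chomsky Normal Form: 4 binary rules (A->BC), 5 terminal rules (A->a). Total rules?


CNF allows two rule forms:
  A -> BC (binary): 4 rules
  A -> a (terminal): 5 rules
Total = 4 + 5 = 9

9


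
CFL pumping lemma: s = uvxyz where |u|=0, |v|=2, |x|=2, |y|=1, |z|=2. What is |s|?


|s| = |u| + |v| + |x| + |y| + |z|
= 0 + 2 + 2 + 1 + 2
= 2 + 2 + 3
= 4 + 3
= 7

7


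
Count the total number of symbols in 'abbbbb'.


String: 'abbbbb'
Counting characters:
  'a' appears 1 time(s)
  'b' appears 5 time(s)
Total length = 1 + 5 = 6

6


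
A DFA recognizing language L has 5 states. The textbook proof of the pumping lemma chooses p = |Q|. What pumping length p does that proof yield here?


Pumping lemma for regular languages (standard proof):
Take p = |Q|, the number of DFA states.
Any string of length >= |Q| passes through |Q|+1 states while reading its first |Q| symbols,
so by pigeonhole some state repeats, giving the loop that can be pumped.
Here |Q| = 5
Therefore the proof uses p = 5

5


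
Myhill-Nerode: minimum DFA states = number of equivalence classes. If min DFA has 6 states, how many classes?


Myhill-Nerode theorem:
Number of equivalence classes = number of states in minimal DFA
Minimal DFA states = 6
Therefore equivalence classes = 6

6


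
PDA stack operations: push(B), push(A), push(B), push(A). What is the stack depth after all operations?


Tracing stack operations:
  push(B) -> stack = [B], depth=1
  push(A) -> stack = [B,A], depth=2
  push(B) -> stack = [B,A,B], depth=3
  push(A) -> stack = [B,A,B,A], depth=4
Final depth = 4

4


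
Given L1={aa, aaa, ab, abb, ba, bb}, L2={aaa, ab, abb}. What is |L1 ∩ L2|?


L1 = {aa, aaa, ab, abb, ba, bb}
L2 = {aaa, ab, abb}
Checking each string in L1 against L2:
  'aa': in L2? No
  'aaa': in L2? Yes
  'ab': in L2? Yes
  'abb': in L2? Yes
  'ba': in L2? No
  'bb': in L2? No
Intersection = {aaa, ab, abb}
|L1 ∩ L2| = 3

3


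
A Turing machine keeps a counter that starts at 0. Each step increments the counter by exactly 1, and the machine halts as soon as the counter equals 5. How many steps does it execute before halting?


Counter starts at 0. Counting sequence:
  Step 1: counter = 1
  Step 2: counter = 2
  Step 3: counter = 3
  Step 4: counter = 4
  Step 5: counter = 5
Counter reached 5 -> halt
Total steps = 5

5


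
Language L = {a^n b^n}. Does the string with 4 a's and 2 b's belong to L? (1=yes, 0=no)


Language requires equal numbers of a's and b's
PDA pushes for each 'a', pops for each 'b'
Number of a's = 4
Number of b's = 2
4 != 2 -> Reject

0


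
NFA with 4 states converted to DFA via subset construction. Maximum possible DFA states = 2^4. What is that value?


NFA has 4 states
Subset construction: each DFA state = subset of NFA states
Maximum subsets = 2^4
2^4 = 16

16


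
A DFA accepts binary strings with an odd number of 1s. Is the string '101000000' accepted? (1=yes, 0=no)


DFA has 2 states: q_even (start, accept=no) and q_odd
Processing string '101000000' character by character:
  Position 0: read '1', 1-count=1 -> q_odd
  Position 1: read '0', 1-count=1 -> q_odd (no change)
  Position 2: read '1', 1-count=2 -> q_even
  Position 3: read '0', 1-count=2 -> q_even (no change)
  Position 4: read '0', 1-count=2 -> q_even (no change)
  Position 5: read '0', 1-count=2 -> q_even (no change)
  Position 6: read '0', 1-count=2 -> q_even (no change)
  Position 7: read '0', 1-count=2 -> q_even (no change)
  Position 8: read '0', 1-count=2 -> q_even (no change)
Final state: q_even, total 1s = 2 (even); the DFA requires an odd count -> reject

0


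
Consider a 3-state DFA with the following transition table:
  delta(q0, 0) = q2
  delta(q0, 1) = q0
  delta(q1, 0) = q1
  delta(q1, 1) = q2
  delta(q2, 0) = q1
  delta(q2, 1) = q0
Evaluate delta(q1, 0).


Looking up transition function:
delta(q1, 0) in the table
Row: q1, Column: 0
Result: q1

q1


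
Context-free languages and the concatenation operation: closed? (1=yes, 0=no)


CFL closure properties:
  Closed under: union, concatenation, Kleene star
  NOT closed under: intersection, complement
Operation 'concatenation' is in closed list -> Yes (closed)

1


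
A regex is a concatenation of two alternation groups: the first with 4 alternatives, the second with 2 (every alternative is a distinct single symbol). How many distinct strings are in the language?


First group: 4 alternatives
Second group: 2 alternatives
Concatenation: each choice from group 1 pairs with each from group 2
Total = 4 x 2 = 8

8


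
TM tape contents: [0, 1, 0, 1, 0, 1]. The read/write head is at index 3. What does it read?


Tape: [0, 1, 0, 1, 0, 1]
Positions: 0 1 2 3 4 5
Values:    0 1 0 1 0 1
Head at position 3
tape[3] = 1

1


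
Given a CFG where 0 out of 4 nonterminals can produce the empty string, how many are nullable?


Nonterminals: {S, A, B, C}
A nonterminal is nullable if it can derive epsilon
Counting nullable nonterminals: 0
Total nullable = 0

0


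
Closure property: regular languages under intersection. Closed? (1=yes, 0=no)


Regular languages are closed under:
- Union (DFA product construction)
- Intersection (DFA product construction)
- Complement (swap accept/reject states)
- Concatenation (NFA construction)
- Kleene star (NFA construction)
intersection is in this list
Therefore: closed

1


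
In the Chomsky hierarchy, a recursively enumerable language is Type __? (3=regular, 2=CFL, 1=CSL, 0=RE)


Chomsky hierarchy levels:
  Type 3: Regular (DFA/NFA/regex)
  Type 2: Context-free (PDA)
  Type 1: Context-sensitive
  Type 0: Recursively enumerable (TM)
'recursively enumerable' corresponds to Type 0

0


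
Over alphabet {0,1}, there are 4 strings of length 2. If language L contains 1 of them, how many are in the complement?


Alphabet: {0,1}
String length: 2
Total strings of length 2 = 2^2 = 4
Strings in L = 1
Complement = total - |L|
= 4 - 1
= 3

3


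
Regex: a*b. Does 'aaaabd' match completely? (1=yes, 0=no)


Pattern: a*b
String: 'aaaabd'
Pattern requires: zero or more 'a's followed by exactly one 'b'
Found 4 leading 'a's
Remaining: 'bd'
Remaining is not 'b' -> no match
Result: 0

0


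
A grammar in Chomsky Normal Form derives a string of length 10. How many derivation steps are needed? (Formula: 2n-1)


Chomsky Normal Form derivation:
String length n = 10
Each step either:
  - Splits a nonterminal into two (n-1 such steps)
  - Converts a nonterminal to terminal (n such steps)
Total = (n-1) + n = 2n - 1
= 2(10) - 1
= 20 - 1
= 19

19


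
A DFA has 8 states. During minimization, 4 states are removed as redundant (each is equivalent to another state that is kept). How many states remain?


Original DFA: 8 states
Redundant states removed: 4
Minimized states = original - removed
= 8 - 4
= 4

4


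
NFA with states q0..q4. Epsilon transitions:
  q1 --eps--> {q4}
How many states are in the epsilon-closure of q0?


Starting from q0
Initialize closure = {q0}
q0 has no outgoing epsilon transitions -> nothing to add
Final closure: {q0}
Size = 1

1


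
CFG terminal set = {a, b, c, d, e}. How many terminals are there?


Terminal symbols: a, b, c, d, e
Counting each: a (#1), b (#2), c (#3), d (#4), e (#5)
Total = 5

5


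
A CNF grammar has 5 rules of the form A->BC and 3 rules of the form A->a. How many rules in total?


CNF allows two rule forms:
  A -> BC (binary): 5 rules
  A -> a (terminal): 3 rules
Total = 5 + 3 = 8

8


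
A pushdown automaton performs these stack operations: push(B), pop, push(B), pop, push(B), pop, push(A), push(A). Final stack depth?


Tracing stack operations:
  push(B) -> stack = [B], depth=1
  pop -> removed B, stack = [], depth=0
  push(B) -> stack = [B], depth=1
  pop -> removed B, stack = [], depth=0
  push(B) -> stack = [B], depth=1
  pop -> removed B, stack = [], depth=0
  push(A) -> stack = [A], depth=1
  push(A) -> stack = [A,A], depth=2
Final depth = 2

2


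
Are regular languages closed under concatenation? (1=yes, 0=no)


Regular languages are closed under all standard operations:
- Union: Yes (product construction)
- Intersection: Yes (product construction)
- Complement: Yes (swap accept/reject)
- Concatenation: Yes (NFA construction)
Operation: concatenation -> Closed

1


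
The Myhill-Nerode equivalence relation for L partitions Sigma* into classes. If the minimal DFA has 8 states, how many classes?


Myhill-Nerode theorem:
Number of equivalence classes = number of states in minimal DFA
Minimal DFA states = 8
Therefore equivalence classes = 8

8


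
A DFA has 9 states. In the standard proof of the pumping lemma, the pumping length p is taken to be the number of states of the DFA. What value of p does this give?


Pumping lemma for regular languages (standard proof):
Take p = |Q|, the number of DFA states.
Any string of length >= |Q| passes through |Q|+1 states while reading its first |Q| symbols,
so by pigeonhole some state repeats, giving the loop that can be pumped.
Here |Q| = 9
Therefore the proof uses p = 9

9


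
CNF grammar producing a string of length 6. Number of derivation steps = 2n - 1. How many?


Chomsky Normal Form derivation:
String length n = 6
Each step either:
  - Splits a nonterminal into two (n-1 such steps)
  - Converts a nonterminal to terminal (n such steps)
Total = (n-1) + n = 2n - 1
= 2(6) - 1
= 12 - 1
= 11

11


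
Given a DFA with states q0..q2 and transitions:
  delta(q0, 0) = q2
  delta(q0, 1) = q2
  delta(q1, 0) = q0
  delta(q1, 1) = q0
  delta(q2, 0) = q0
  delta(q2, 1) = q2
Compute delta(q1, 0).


Looking up transition function:
delta(q1, 0) in the table
Row: q1, Column: 0
Result: q0

q0


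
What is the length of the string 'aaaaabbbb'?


String: 'aaaaabbbb'
Counting characters:
  'a' appears 5 time(s)
  'b' appears 4 time(s)
Total length = 5 + 4 = 9

9


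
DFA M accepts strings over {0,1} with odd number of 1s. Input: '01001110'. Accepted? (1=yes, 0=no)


DFA has 2 states: q_even (start, accept=no) and q_odd
Processing string '01001110' character by character:
  Position 0: read '0', 1-count=0 -> q_even (no change)
  Position 1: read '1', 1-count=1 -> q_odd
  Position 2: read '0', 1-count=1 -> q_odd (no change)
  Position 3: read '0', 1-count=1 -> q_odd (no change)
  Position 4: read '1', 1-count=2 -> q_even
  Position 5: read '1', 1-count=3 -> q_odd
  Position 6: read '1', 1-count=4 -> q_even
  Position 7: read '0', 1-count=4 -> q_even (no change)
Final state: q_even, total 1s = 4 (even); the DFA requires an odd count -> reject

0


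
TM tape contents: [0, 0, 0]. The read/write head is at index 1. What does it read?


Tape: [0, 0, 0]
Positions: 0 1 2
Values:    0 0 0
Head at position 1
tape[1] = 0

0


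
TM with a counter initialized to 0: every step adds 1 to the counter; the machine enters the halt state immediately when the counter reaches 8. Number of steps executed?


Counter starts at 0. Counting sequence:
  Step 1: counter = 1
  Step 2: counter = 2
  Step 3: counter = 3
  Step 4: counter = 4
  Step 5: counter = 5
  Step 6: counter = 6
  Step 7: counter = 7
  Step 8: counter = 8
Counter reached 8 -> halt
Total steps = 8

8


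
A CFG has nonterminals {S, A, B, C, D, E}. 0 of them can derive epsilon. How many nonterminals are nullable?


Nonterminals: {S, A, B, C, D, E}
A nonterminal is nullable if it can derive epsilon
Counting nullable nonterminals: 0
Total nullable = 0

0


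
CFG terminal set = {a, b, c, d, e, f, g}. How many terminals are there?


Terminal symbols: a, b, c, d, e, f, g
Counting each: a (#1), b (#2), c (#3), d (#4), e (#5), f (#6), g (#7)
Total = 7

7


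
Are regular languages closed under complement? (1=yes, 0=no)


Regular languages are closed under:
- Union (DFA product construction)
- Intersection (DFA product construction)
- Complement (swap accept/reject states)
- Concatenation (NFA construction)
- Kleene star (NFA construction)
complement is in this list
Therefore: closed

1


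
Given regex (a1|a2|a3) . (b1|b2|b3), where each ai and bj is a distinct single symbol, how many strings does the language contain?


First group: 3 alternatives
Second group: 3 alternatives
Concatenation: each choice from group 1 pairs with each from group 2
Total = 3 x 3 = 9

9


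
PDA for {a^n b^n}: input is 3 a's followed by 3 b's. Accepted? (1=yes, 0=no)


Language requires equal numbers of a's and b's
PDA pushes for each 'a', pops for each 'b'
Number of a's = 3
Number of b's = 3
3 == 3 -> Accept

1


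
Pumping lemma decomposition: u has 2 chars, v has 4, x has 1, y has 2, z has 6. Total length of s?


|s| = |u| + |v| + |x| + |y| + |z|
= 2 + 4 + 1 + 2 + 6
= 6 + 1 + 8
= 7 + 8
= 15

15


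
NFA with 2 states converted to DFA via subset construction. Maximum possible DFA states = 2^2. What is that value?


NFA has 2 states
Subset construction: each DFA state = subset of NFA states
Maximum subsets = 2^2
2^2 = 4

4


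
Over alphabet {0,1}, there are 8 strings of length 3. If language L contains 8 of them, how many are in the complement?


Alphabet: {0,1}
String length: 3
Total strings of length 3 = 2^3 = 8
Strings in L = 8
Complement = total - |L|
= 8 - 8
= 0

0


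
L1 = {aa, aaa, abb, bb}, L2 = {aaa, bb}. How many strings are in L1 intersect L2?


L1 = {aa, aaa, abb, bb}
L2 = {aaa, bb}
Checking each string in L1 against L2:
  'aa': in L2? No
  'aaa': in L2? Yes
  'abb': in L2? No
  'bb': in L2? Yes
Intersection = {aaa, bb}
|L1 ∩ L2| = 2

2


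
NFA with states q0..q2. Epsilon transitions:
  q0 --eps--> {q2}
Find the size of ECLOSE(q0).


Starting from q0
Initialize closure = {q0}
Follow epsilon from q0 -> add q2
Final closure: {q0, q2}
Size = 2

2


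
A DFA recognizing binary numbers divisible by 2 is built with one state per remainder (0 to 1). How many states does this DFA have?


Divisibility by 2 is tracked via the remainder mod 2: 0, 1, ..., 1
The construction assigns one state to each remainder
Number of remainders = 2

2


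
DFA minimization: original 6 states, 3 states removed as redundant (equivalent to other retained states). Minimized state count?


Original DFA: 6 states
Redundant states removed: 3
Minimized states = original - removed
= 6 - 3
= 3

3


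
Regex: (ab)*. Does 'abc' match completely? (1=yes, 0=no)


Pattern: (ab)*
String: 'abc'
Pattern requires: zero or more repetitions of 'ab'
Length 3 is odd -> cannot be (ab)* -> no match
Result: 0

0


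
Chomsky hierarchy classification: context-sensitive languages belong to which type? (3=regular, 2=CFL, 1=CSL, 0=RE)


Chomsky hierarchy levels:
  Type 3: Regular (DFA/NFA/regex)
  Type 2: Context-free (PDA)
  Type 1: Context-sensitive
  Type 0: Recursively enumerable (TM)
'context-sensitive' corresponds to Type 1

1


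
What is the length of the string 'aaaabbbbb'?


String: 'aaaabbbbb'
Counting characters:
  'a' appears 4 time(s)
  'b' appears 5 time(s)
Total length = 4 + 5 = 9

9


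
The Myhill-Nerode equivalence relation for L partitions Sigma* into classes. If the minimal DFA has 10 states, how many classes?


Myhill-Nerode theorem:
Number of equivalence classes = number of states in minimal DFA
Minimal DFA states = 10
Therefore equivalence classes = 10

10


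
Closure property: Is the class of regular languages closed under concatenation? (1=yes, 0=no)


Regular languages are closed under all standard operations:
- Union: Yes (product construction)
- Intersection: Yes (product construction)
- Complement: Yes (swap accept/reject)
- Concatenation: Yes (NFA construction)
Operation: concatenation -> Closed

1


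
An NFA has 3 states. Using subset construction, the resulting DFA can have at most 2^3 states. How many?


NFA has 3 states
Subset construction: each DFA state = subset of NFA states
Maximum subsets = 2^3
2^3 = 8

8


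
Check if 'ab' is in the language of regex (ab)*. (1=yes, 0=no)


Pattern: (ab)*
String: 'ab'
Pattern requires: zero or more repetitions of 'ab'
Pairs: ['ab']
All pairs are 'ab'? Yes
Result: 1

1


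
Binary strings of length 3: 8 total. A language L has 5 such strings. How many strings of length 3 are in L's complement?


Alphabet: {0,1}
String length: 3
Total strings of length 3 = 2^3 = 8
Strings in L = 5
Complement = total - |L|
= 8 - 5
= 3

3


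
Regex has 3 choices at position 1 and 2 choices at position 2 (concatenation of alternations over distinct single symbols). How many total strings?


First group: 3 alternatives
Second group: 2 alternatives
Concatenation: each choice from group 1 pairs with each from group 2
Total = 3 x 2 = 6

6


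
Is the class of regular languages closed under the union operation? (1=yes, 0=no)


Regular languages are closed under:
- Union (DFA product construction)
- Intersection (DFA product construction)
- Complement (swap accept/reject states)
- Concatenation (NFA construction)
- Kleene star (NFA construction)
union is in this list
Therefore: closed

1


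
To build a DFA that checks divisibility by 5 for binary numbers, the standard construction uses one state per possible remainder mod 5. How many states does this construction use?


Divisibility by 5 is tracked via the remainder mod 5: 0, 1, ..., 4
The construction assigns one state to each remainder
Number of remainders = 5

5


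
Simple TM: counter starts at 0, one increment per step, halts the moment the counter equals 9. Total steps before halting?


Counter starts at 0. Counting sequence:
  Step 1: counter = 1
  Step 2: counter = 2
  Step 3: counter = 3
  Step 4: counter = 4
  Step 5: counter = 5
  Step 6: counter = 6
  ...
  Step 9: counter = 9
Counter reached 9 -> halt
Total steps = 9

9


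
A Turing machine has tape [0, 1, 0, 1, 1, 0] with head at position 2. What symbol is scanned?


Tape: [0, 1, 0, 1, 1, 0]
Positions: 0 1 2 3 4 5
Values:    0 1 0 1 1 0
Head at position 2
tape[2] = 0

0


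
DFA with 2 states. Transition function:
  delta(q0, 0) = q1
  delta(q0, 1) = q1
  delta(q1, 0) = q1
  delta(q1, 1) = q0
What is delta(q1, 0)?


Looking up transition function:
delta(q1, 0) in the table
Row: q1, Column: 0
Result: q1

q1
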